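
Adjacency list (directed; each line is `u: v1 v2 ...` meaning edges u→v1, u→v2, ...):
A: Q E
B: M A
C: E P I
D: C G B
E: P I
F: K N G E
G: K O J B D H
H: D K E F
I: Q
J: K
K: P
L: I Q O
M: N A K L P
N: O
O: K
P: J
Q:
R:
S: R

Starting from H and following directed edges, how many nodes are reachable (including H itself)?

17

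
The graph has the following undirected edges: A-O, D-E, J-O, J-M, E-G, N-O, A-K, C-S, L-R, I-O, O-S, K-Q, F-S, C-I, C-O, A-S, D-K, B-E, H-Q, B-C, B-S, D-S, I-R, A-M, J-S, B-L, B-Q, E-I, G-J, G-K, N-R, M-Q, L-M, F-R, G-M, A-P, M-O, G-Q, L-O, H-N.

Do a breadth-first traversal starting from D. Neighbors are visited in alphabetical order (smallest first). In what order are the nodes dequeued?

D → E → K → S → B → G → I → A → Q → C → F → J → O → L → M → R → P → H → N

Visit D; enqueue E, K, S → queue [E, K, S]
Visit E; enqueue B, G, I → queue [K, S, B, G, I]
Visit K; enqueue A, Q → queue [S, B, G, I, A, Q]
Visit S; enqueue C, F, J, O → queue [B, G, I, A, Q, C, F, J, O]
Visit B; enqueue L → queue [G, I, A, Q, C, F, J, O, L]
Visit G; enqueue M → queue [I, A, Q, C, F, J, O, L, M]
Visit I; enqueue R → queue [A, Q, C, F, J, O, L, M, R]
Visit A; enqueue P → queue [Q, C, F, J, O, L, M, R, P]
Visit Q; enqueue H → queue [C, F, J, O, L, M, R, P, H]
Visit C → queue [F, J, O, L, M, R, P, H]
Visit F → queue [J, O, L, M, R, P, H]
Visit J → queue [O, L, M, R, P, H]
Visit O; enqueue N → queue [L, M, R, P, H, N]
Visit L → queue [M, R, P, H, N]
Visit M → queue [R, P, H, N]
Visit R → queue [P, H, N]
Visit P → queue [H, N]
Visit H → queue [N]
Visit N → queue []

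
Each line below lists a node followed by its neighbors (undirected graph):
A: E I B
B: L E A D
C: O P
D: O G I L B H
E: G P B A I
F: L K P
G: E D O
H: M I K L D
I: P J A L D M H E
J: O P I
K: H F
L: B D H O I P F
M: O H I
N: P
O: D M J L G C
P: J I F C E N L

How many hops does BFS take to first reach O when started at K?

Level 0: K
Level 1: F, H
Level 2: D, I, L, M, P
Level 3: A, B, C, E, G, J, N, O
O first appears at level 3.

3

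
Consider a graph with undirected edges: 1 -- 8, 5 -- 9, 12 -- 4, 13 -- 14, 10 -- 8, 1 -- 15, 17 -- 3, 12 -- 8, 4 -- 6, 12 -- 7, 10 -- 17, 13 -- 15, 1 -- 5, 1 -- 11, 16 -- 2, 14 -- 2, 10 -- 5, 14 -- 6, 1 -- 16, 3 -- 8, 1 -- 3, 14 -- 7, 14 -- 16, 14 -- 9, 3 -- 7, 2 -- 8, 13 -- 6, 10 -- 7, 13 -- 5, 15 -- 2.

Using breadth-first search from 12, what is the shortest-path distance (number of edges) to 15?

Level 0: 12
Level 1: 4, 7, 8
Level 2: 1, 2, 3, 6, 10, 14
Level 3: 5, 9, 11, 13, 15, 16, 17
15 first appears at level 3.

3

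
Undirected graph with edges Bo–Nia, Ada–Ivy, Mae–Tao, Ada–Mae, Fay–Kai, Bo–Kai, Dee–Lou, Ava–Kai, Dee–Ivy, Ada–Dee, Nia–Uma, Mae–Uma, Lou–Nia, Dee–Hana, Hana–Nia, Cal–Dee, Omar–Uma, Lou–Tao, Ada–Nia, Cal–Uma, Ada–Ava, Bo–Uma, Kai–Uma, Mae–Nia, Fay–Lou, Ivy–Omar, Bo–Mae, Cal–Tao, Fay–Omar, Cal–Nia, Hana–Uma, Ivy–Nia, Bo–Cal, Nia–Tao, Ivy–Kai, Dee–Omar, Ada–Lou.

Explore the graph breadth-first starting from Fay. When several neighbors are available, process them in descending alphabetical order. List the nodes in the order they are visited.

Visit Fay; enqueue Omar, Lou, Kai → queue [Omar, Lou, Kai]
Visit Omar; enqueue Uma, Ivy, Dee → queue [Lou, Kai, Uma, Ivy, Dee]
Visit Lou; enqueue Tao, Nia, Ada → queue [Kai, Uma, Ivy, Dee, Tao, Nia, Ada]
Visit Kai; enqueue Bo, Ava → queue [Uma, Ivy, Dee, Tao, Nia, Ada, Bo, Ava]
Visit Uma; enqueue Mae, Hana, Cal → queue [Ivy, Dee, Tao, Nia, Ada, Bo, Ava, Mae, Hana, Cal]
Visit Ivy → queue [Dee, Tao, Nia, Ada, Bo, Ava, Mae, Hana, Cal]
Visit Dee → queue [Tao, Nia, Ada, Bo, Ava, Mae, Hana, Cal]
Visit Tao → queue [Nia, Ada, Bo, Ava, Mae, Hana, Cal]
Visit Nia → queue [Ada, Bo, Ava, Mae, Hana, Cal]
Visit Ada → queue [Bo, Ava, Mae, Hana, Cal]
Visit Bo → queue [Ava, Mae, Hana, Cal]
Visit Ava → queue [Mae, Hana, Cal]
Visit Mae → queue [Hana, Cal]
Visit Hana → queue [Cal]
Visit Cal → queue []

Fay, Omar, Lou, Kai, Uma, Ivy, Dee, Tao, Nia, Ada, Bo, Ava, Mae, Hana, Cal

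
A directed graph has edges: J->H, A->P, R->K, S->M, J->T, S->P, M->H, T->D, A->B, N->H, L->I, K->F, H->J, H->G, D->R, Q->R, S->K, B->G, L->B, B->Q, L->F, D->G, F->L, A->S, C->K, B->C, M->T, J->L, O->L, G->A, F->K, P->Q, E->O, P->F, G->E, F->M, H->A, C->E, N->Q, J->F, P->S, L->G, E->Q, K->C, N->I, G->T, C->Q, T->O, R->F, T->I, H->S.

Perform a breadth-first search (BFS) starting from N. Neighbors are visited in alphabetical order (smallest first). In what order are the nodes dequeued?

N → H → I → Q → A → G → J → S → R → B → P → E → T → F → L → K → M → C → O → D

Visit N; enqueue H, I, Q → queue [H, I, Q]
Visit H; enqueue A, G, J, S → queue [I, Q, A, G, J, S]
Visit I → queue [Q, A, G, J, S]
Visit Q; enqueue R → queue [A, G, J, S, R]
Visit A; enqueue B, P → queue [G, J, S, R, B, P]
Visit G; enqueue E, T → queue [J, S, R, B, P, E, T]
Visit J; enqueue F, L → queue [S, R, B, P, E, T, F, L]
Visit S; enqueue K, M → queue [R, B, P, E, T, F, L, K, M]
Visit R → queue [B, P, E, T, F, L, K, M]
Visit B; enqueue C → queue [P, E, T, F, L, K, M, C]
Visit P → queue [E, T, F, L, K, M, C]
Visit E; enqueue O → queue [T, F, L, K, M, C, O]
Visit T; enqueue D → queue [F, L, K, M, C, O, D]
Visit F → queue [L, K, M, C, O, D]
Visit L → queue [K, M, C, O, D]
Visit K → queue [M, C, O, D]
Visit M → queue [C, O, D]
Visit C → queue [O, D]
Visit O → queue [D]
Visit D → queue []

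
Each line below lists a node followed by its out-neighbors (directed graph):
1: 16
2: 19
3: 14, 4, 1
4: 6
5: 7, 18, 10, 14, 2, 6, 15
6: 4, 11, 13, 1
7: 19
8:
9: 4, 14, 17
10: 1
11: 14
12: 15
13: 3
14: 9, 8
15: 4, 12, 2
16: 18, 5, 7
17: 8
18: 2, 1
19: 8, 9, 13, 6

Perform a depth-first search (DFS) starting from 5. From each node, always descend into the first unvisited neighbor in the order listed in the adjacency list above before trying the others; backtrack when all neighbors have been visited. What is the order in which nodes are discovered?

Visit 5
5 → 7
7 → 19
19 → 8
19 → 9
9 → 4
4 → 6
6 → 11
11 → 14
6 → 13
13 → 3
3 → 1
1 → 16
16 → 18
18 → 2
9 → 17
5 → 10
5 → 15
15 → 12

5 → 7 → 19 → 8 → 9 → 4 → 6 → 11 → 14 → 13 → 3 → 1 → 16 → 18 → 2 → 17 → 10 → 15 → 12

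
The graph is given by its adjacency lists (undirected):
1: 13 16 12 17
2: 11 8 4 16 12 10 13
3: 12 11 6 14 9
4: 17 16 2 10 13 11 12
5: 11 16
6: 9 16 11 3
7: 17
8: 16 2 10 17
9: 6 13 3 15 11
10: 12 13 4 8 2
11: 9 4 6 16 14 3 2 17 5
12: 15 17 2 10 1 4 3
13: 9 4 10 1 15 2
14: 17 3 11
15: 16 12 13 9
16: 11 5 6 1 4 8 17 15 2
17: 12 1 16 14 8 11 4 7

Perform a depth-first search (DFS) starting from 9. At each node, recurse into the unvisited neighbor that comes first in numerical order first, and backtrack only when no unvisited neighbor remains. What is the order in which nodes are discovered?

9, 3, 6, 11, 2, 4, 10, 8, 16, 1, 12, 15, 13, 17, 7, 14, 5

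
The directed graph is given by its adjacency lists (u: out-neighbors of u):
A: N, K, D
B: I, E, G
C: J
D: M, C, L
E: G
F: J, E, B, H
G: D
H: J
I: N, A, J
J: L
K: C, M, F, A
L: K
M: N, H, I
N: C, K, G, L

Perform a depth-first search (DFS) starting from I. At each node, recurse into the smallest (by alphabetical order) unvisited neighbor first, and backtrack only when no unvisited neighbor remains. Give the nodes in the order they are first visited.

I A D C J L K F B E G H M N

Visit I
I → A
A → D
D → C
C → J
J → L
L → K
K → F
F → B
B → E
E → G
F → H
K → M
M → N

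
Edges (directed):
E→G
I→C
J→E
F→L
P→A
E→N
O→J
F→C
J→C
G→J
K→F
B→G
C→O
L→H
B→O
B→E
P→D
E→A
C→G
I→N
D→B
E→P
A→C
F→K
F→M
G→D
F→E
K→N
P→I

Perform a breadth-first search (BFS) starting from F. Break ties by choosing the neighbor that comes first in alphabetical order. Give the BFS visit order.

F -> C -> E -> K -> L -> M -> G -> O -> A -> N -> P -> H -> D -> J -> I -> B

Visit F; enqueue C, E, K, L, M → queue [C, E, K, L, M]
Visit C; enqueue G, O → queue [E, K, L, M, G, O]
Visit E; enqueue A, N, P → queue [K, L, M, G, O, A, N, P]
Visit K → queue [L, M, G, O, A, N, P]
Visit L; enqueue H → queue [M, G, O, A, N, P, H]
Visit M → queue [G, O, A, N, P, H]
Visit G; enqueue D, J → queue [O, A, N, P, H, D, J]
Visit O → queue [A, N, P, H, D, J]
Visit A → queue [N, P, H, D, J]
Visit N → queue [P, H, D, J]
Visit P; enqueue I → queue [H, D, J, I]
Visit H → queue [D, J, I]
Visit D; enqueue B → queue [J, I, B]
Visit J → queue [I, B]
Visit I → queue [B]
Visit B → queue []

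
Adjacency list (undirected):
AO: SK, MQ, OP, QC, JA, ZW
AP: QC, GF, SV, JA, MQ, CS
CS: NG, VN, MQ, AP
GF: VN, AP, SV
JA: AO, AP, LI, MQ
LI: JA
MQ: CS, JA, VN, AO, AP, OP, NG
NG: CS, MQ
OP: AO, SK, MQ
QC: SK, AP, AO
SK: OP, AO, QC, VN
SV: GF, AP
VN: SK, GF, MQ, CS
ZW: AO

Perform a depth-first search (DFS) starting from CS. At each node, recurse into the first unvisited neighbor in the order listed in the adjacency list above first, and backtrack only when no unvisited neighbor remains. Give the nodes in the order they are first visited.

CS → NG → MQ → JA → AO → SK → OP → QC → AP → GF → VN → SV → ZW → LI

Visit CS
CS → NG
NG → MQ
MQ → JA
JA → AO
AO → SK
SK → OP
SK → QC
QC → AP
AP → GF
GF → VN
GF → SV
AO → ZW
JA → LI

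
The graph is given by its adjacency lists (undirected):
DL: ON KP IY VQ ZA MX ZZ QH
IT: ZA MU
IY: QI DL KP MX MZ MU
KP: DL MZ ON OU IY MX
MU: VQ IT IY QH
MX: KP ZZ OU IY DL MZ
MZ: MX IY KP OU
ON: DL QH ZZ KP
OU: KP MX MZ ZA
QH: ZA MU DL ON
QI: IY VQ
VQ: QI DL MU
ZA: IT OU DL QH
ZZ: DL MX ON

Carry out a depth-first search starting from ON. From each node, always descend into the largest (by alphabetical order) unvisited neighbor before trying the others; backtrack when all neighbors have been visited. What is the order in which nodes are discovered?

ON → ZZ → MX → OU → ZA → QH → MU → VQ → QI → IY → MZ → KP → DL → IT

Visit ON
ON → ZZ
ZZ → MX
MX → OU
OU → ZA
ZA → QH
QH → MU
MU → VQ
VQ → QI
QI → IY
IY → MZ
MZ → KP
KP → DL
MU → IT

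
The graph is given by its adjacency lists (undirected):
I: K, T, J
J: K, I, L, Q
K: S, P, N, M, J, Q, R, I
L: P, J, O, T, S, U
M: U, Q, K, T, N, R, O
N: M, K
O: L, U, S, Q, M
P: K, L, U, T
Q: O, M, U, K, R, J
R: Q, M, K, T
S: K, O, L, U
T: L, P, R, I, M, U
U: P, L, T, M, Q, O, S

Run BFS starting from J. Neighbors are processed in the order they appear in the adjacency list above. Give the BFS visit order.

Visit J; enqueue K, I, L, Q → queue [K, I, L, Q]
Visit K; enqueue S, P, N, M, R → queue [I, L, Q, S, P, N, M, R]
Visit I; enqueue T → queue [L, Q, S, P, N, M, R, T]
Visit L; enqueue O, U → queue [Q, S, P, N, M, R, T, O, U]
Visit Q → queue [S, P, N, M, R, T, O, U]
Visit S → queue [P, N, M, R, T, O, U]
Visit P → queue [N, M, R, T, O, U]
Visit N → queue [M, R, T, O, U]
Visit M → queue [R, T, O, U]
Visit R → queue [T, O, U]
Visit T → queue [O, U]
Visit O → queue [U]
Visit U → queue []

J, K, I, L, Q, S, P, N, M, R, T, O, U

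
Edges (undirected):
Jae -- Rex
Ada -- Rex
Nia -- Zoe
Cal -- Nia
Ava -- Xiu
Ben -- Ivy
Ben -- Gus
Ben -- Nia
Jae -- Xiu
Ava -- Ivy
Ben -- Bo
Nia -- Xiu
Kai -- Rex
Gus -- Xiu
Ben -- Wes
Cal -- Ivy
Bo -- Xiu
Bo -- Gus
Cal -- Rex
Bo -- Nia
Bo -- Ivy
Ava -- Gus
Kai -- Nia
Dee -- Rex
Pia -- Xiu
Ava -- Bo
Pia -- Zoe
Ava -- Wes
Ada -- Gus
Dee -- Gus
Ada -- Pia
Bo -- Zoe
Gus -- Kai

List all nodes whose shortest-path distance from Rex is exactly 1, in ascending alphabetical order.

Ada, Cal, Dee, Jae, Kai

Level 0: Rex
Level 1: Ada, Cal, Dee, Jae, Kai
Level 2: Gus, Ivy, Nia, Pia, Xiu
Level 3: Ava, Ben, Bo, Zoe
Level 4: Wes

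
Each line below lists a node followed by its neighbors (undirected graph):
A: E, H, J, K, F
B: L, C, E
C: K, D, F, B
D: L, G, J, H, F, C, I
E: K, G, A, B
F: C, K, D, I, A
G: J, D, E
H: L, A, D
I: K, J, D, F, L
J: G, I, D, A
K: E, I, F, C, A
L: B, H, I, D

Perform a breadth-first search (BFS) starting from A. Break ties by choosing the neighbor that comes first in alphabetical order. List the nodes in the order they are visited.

A → E → F → H → J → K → B → G → C → D → I → L

Visit A; enqueue E, F, H, J, K → queue [E, F, H, J, K]
Visit E; enqueue B, G → queue [F, H, J, K, B, G]
Visit F; enqueue C, D, I → queue [H, J, K, B, G, C, D, I]
Visit H; enqueue L → queue [J, K, B, G, C, D, I, L]
Visit J → queue [K, B, G, C, D, I, L]
Visit K → queue [B, G, C, D, I, L]
Visit B → queue [G, C, D, I, L]
Visit G → queue [C, D, I, L]
Visit C → queue [D, I, L]
Visit D → queue [I, L]
Visit I → queue [L]
Visit L → queue []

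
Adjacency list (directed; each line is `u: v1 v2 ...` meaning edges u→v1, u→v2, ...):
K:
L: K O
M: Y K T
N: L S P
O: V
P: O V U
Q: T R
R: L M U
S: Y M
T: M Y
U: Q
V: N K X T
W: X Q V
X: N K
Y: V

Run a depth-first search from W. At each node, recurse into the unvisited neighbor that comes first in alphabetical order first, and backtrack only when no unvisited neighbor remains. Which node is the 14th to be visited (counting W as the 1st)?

Y

Visit W
W → Q
Q → R
R → L
L → K
L → O
O → V
V → N
N → P
P → U
N → S
S → M
M → T
T → Y
V → X

Visit order: W, Q, R, L, K, O, V, N, P, U, S, M, T, Y, X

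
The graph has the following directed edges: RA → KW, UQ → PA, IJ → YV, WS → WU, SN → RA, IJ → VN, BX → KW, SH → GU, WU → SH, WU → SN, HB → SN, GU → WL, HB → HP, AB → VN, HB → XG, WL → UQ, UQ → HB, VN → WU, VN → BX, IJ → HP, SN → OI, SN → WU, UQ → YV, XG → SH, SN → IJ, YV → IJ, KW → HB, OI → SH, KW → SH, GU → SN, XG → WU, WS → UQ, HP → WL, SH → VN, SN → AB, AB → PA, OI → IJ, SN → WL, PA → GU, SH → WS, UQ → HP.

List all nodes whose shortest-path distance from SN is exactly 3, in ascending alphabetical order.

BX, GU, HB, WS

Level 0: SN
Level 1: AB, IJ, OI, RA, WL, WU
Level 2: HP, KW, PA, SH, UQ, VN, YV
Level 3: BX, GU, HB, WS
Level 4: XG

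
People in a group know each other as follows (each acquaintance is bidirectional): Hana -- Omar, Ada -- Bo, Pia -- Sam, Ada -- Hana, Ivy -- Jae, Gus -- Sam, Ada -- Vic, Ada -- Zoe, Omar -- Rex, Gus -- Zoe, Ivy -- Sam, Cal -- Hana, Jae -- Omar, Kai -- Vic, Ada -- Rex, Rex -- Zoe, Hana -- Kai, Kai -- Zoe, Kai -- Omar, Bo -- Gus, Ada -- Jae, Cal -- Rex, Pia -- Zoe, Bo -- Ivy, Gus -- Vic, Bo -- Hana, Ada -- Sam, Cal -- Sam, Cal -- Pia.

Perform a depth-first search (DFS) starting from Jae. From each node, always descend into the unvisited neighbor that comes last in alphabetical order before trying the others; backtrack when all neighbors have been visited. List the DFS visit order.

Jae Omar Rex Zoe Pia Sam Ivy Bo Hana Kai Vic Gus Ada Cal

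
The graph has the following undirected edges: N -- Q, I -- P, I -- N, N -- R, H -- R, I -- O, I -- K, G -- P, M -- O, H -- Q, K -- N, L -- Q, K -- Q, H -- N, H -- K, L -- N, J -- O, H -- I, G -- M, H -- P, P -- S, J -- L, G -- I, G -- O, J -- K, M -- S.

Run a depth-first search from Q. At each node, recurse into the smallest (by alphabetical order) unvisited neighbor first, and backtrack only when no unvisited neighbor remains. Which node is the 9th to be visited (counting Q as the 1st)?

Visit Q
Q → H
H → I
I → G
G → M
M → O
O → J
J → K
K → N
N → L
N → R
M → S
S → P

Visit order: Q, H, I, G, M, O, J, K, N, L, R, S, P

N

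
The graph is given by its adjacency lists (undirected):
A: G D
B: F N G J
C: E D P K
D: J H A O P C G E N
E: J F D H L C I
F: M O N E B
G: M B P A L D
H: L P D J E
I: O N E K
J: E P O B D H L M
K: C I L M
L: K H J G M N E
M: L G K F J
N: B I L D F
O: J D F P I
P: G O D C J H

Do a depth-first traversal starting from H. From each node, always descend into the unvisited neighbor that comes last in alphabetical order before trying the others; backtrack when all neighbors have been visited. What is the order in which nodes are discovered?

Visit H
H → P
P → O
O → J
J → M
M → L
L → N
N → I
I → K
K → C
C → E
E → F
F → B
B → G
G → D
D → A

H P O J M L N I K C E F B G D A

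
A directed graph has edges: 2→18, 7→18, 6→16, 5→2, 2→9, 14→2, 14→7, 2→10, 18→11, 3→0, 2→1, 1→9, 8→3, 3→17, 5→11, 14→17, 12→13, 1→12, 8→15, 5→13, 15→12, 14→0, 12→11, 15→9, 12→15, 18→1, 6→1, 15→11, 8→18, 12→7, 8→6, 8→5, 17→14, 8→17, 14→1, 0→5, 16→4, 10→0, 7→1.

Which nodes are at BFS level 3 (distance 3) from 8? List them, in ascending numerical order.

Level 0: 8
Level 1: 3, 5, 6, 15, 17, 18
Level 2: 0, 1, 2, 9, 11, 12, 13, 14, 16
Level 3: 4, 7, 10

4, 7, 10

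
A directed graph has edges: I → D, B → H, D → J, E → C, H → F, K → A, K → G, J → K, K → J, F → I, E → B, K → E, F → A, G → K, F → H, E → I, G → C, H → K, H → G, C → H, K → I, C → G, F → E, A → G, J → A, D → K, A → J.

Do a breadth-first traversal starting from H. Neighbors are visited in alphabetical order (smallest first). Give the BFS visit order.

H → F → G → K → A → E → I → C → J → B → D

Visit H; enqueue F, G, K → queue [F, G, K]
Visit F; enqueue A, E, I → queue [G, K, A, E, I]
Visit G; enqueue C → queue [K, A, E, I, C]
Visit K; enqueue J → queue [A, E, I, C, J]
Visit A → queue [E, I, C, J]
Visit E; enqueue B → queue [I, C, J, B]
Visit I; enqueue D → queue [C, J, B, D]
Visit C → queue [J, B, D]
Visit J → queue [B, D]
Visit B → queue [D]
Visit D → queue []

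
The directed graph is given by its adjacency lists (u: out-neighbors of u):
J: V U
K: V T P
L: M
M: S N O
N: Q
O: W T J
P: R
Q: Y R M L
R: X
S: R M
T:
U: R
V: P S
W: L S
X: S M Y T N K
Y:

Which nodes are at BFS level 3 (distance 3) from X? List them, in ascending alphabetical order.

J, L, W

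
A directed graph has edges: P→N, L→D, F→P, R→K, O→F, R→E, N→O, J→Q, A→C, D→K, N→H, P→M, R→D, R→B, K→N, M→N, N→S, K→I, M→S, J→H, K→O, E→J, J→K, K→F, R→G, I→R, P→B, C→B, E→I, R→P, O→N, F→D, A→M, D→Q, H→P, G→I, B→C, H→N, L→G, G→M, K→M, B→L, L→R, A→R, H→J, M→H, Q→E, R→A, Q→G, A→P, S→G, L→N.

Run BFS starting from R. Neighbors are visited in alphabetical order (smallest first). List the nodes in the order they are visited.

R, A, B, D, E, G, K, P, C, M, L, Q, I, J, F, N, O, H, S

Visit R; enqueue A, B, D, E, G, K, P → queue [A, B, D, E, G, K, P]
Visit A; enqueue C, M → queue [B, D, E, G, K, P, C, M]
Visit B; enqueue L → queue [D, E, G, K, P, C, M, L]
Visit D; enqueue Q → queue [E, G, K, P, C, M, L, Q]
Visit E; enqueue I, J → queue [G, K, P, C, M, L, Q, I, J]
Visit G → queue [K, P, C, M, L, Q, I, J]
Visit K; enqueue F, N, O → queue [P, C, M, L, Q, I, J, F, N, O]
Visit P → queue [C, M, L, Q, I, J, F, N, O]
Visit C → queue [M, L, Q, I, J, F, N, O]
Visit M; enqueue H, S → queue [L, Q, I, J, F, N, O, H, S]
Visit L → queue [Q, I, J, F, N, O, H, S]
Visit Q → queue [I, J, F, N, O, H, S]
Visit I → queue [J, F, N, O, H, S]
Visit J → queue [F, N, O, H, S]
Visit F → queue [N, O, H, S]
Visit N → queue [O, H, S]
Visit O → queue [H, S]
Visit H → queue [S]
Visit S → queue []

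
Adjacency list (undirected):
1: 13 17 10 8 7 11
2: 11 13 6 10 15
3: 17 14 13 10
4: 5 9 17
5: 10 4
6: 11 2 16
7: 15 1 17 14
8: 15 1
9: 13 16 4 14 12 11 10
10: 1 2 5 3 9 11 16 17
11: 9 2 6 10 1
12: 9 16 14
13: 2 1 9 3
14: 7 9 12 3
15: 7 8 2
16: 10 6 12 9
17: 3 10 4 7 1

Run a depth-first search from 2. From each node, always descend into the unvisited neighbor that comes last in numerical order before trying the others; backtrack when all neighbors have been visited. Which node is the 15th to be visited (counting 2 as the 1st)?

4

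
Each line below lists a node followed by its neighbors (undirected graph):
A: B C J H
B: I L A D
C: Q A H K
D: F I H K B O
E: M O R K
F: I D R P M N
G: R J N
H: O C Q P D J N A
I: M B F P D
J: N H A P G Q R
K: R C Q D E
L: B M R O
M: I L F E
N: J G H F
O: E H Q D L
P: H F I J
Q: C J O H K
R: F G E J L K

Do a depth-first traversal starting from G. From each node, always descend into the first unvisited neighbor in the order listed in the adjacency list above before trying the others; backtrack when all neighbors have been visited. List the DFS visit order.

G R F I M L B A C Q J N H O E K D P

Visit G
G → R
R → F
F → I
I → M
M → L
L → B
B → A
A → C
C → Q
Q → J
J → N
N → H
H → O
O → E
E → K
K → D
H → P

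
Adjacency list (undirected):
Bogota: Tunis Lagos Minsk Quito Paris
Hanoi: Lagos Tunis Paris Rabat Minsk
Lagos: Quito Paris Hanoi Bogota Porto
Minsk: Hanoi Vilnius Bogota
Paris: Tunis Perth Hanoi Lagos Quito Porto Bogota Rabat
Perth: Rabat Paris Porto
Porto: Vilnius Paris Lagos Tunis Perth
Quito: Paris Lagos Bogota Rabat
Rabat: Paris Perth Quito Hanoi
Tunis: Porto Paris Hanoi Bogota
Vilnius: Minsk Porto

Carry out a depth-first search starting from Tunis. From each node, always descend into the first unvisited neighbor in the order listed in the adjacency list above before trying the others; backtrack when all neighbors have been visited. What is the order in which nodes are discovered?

Visit Tunis
Tunis → Porto
Porto → Vilnius
Vilnius → Minsk
Minsk → Hanoi
Hanoi → Lagos
Lagos → Quito
Quito → Paris
Paris → Perth
Perth → Rabat
Paris → Bogota

Tunis -> Porto -> Vilnius -> Minsk -> Hanoi -> Lagos -> Quito -> Paris -> Perth -> Rabat -> Bogota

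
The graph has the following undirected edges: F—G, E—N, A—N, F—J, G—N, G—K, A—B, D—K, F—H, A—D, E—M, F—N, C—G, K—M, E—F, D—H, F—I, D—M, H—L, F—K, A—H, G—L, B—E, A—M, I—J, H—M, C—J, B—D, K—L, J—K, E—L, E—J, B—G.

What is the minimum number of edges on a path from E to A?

Level 0: E
Level 1: B, F, J, L, M, N
Level 2: A, C, D, G, H, I, K
A first appears at level 2.

2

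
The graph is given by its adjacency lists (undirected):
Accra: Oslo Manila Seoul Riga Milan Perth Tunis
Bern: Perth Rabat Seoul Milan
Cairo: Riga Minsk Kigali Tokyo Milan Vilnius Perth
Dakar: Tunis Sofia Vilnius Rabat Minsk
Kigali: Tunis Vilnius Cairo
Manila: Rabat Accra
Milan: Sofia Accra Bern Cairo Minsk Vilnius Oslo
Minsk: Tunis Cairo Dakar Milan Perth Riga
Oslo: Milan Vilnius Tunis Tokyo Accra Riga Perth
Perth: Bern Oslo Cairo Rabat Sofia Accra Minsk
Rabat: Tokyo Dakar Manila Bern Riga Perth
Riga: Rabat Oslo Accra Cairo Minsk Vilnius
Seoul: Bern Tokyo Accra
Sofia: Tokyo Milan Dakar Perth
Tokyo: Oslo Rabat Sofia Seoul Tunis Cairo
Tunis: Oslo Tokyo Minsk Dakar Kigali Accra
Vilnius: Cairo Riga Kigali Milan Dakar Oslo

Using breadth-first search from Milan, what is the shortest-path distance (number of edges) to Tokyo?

Level 0: Milan
Level 1: Accra, Bern, Cairo, Minsk, Oslo, Sofia, Vilnius
Level 2: Dakar, Kigali, Manila, Perth, Rabat, Riga, Seoul, Tokyo, Tunis
Tokyo first appears at level 2.

2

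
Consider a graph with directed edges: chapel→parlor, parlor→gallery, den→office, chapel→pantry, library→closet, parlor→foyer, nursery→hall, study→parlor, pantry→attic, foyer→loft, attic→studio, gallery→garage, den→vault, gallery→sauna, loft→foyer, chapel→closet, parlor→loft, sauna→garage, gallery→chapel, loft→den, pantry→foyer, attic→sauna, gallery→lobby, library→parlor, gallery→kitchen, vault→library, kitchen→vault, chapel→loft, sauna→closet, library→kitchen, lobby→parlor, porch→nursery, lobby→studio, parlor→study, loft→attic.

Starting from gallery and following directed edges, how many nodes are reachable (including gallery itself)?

BFS from gallery visits: gallery, chapel, garage, kitchen, lobby, sauna, closet, loft, pantry, parlor, vault, studio, attic, den, foyer, study, library, office
Reachable nodes: 18 of 21 total.

18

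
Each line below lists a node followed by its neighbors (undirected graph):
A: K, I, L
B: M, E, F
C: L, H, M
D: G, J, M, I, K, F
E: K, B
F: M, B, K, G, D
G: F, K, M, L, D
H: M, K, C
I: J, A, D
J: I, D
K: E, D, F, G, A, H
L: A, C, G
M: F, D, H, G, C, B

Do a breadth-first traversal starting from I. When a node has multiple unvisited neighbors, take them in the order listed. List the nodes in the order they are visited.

Visit I; enqueue J, A, D → queue [J, A, D]
Visit J → queue [A, D]
Visit A; enqueue K, L → queue [D, K, L]
Visit D; enqueue G, M, F → queue [K, L, G, M, F]
Visit K; enqueue E, H → queue [L, G, M, F, E, H]
Visit L; enqueue C → queue [G, M, F, E, H, C]
Visit G → queue [M, F, E, H, C]
Visit M; enqueue B → queue [F, E, H, C, B]
Visit F → queue [E, H, C, B]
Visit E → queue [H, C, B]
Visit H → queue [C, B]
Visit C → queue [B]
Visit B → queue []

I → J → A → D → K → L → G → M → F → E → H → C → B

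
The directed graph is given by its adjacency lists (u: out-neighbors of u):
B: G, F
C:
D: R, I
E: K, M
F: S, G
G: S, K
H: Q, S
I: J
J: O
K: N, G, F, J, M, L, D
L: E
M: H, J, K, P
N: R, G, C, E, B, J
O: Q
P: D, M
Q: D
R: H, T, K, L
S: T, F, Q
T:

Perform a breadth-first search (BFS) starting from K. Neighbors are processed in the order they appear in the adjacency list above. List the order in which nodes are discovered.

K N G F J M L D R C E B S O H P I T Q

Visit K; enqueue N, G, F, J, M, L, D → queue [N, G, F, J, M, L, D]
Visit N; enqueue R, C, E, B → queue [G, F, J, M, L, D, R, C, E, B]
Visit G; enqueue S → queue [F, J, M, L, D, R, C, E, B, S]
Visit F → queue [J, M, L, D, R, C, E, B, S]
Visit J; enqueue O → queue [M, L, D, R, C, E, B, S, O]
Visit M; enqueue H, P → queue [L, D, R, C, E, B, S, O, H, P]
Visit L → queue [D, R, C, E, B, S, O, H, P]
Visit D; enqueue I → queue [R, C, E, B, S, O, H, P, I]
Visit R; enqueue T → queue [C, E, B, S, O, H, P, I, T]
Visit C → queue [E, B, S, O, H, P, I, T]
Visit E → queue [B, S, O, H, P, I, T]
Visit B → queue [S, O, H, P, I, T]
Visit S; enqueue Q → queue [O, H, P, I, T, Q]
Visit O → queue [H, P, I, T, Q]
Visit H → queue [P, I, T, Q]
Visit P → queue [I, T, Q]
Visit I → queue [T, Q]
Visit T → queue [Q]
Visit Q → queue []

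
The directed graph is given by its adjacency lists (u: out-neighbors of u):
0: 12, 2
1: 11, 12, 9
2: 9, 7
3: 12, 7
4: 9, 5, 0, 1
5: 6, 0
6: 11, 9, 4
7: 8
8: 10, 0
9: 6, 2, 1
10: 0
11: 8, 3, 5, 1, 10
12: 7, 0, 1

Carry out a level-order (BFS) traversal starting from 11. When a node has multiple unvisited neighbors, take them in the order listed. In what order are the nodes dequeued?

11 → 8 → 3 → 5 → 1 → 10 → 0 → 12 → 7 → 6 → 9 → 2 → 4

Visit 11; enqueue 8, 3, 5, 1, 10 → queue [8, 3, 5, 1, 10]
Visit 8; enqueue 0 → queue [3, 5, 1, 10, 0]
Visit 3; enqueue 12, 7 → queue [5, 1, 10, 0, 12, 7]
Visit 5; enqueue 6 → queue [1, 10, 0, 12, 7, 6]
Visit 1; enqueue 9 → queue [10, 0, 12, 7, 6, 9]
Visit 10 → queue [0, 12, 7, 6, 9]
Visit 0; enqueue 2 → queue [12, 7, 6, 9, 2]
Visit 12 → queue [7, 6, 9, 2]
Visit 7 → queue [6, 9, 2]
Visit 6; enqueue 4 → queue [9, 2, 4]
Visit 9 → queue [2, 4]
Visit 2 → queue [4]
Visit 4 → queue []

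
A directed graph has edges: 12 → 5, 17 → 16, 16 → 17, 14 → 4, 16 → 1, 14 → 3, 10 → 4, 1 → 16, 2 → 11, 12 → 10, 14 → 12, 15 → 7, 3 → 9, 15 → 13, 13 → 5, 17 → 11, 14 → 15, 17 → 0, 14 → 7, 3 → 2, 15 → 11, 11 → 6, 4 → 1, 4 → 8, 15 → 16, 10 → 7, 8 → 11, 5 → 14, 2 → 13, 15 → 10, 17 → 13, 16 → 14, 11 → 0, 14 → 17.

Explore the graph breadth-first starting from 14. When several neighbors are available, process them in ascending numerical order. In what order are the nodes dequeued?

14, 3, 4, 7, 12, 15, 17, 2, 9, 1, 8, 5, 10, 11, 13, 16, 0, 6

Visit 14; enqueue 3, 4, 7, 12, 15, 17 → queue [3, 4, 7, 12, 15, 17]
Visit 3; enqueue 2, 9 → queue [4, 7, 12, 15, 17, 2, 9]
Visit 4; enqueue 1, 8 → queue [7, 12, 15, 17, 2, 9, 1, 8]
Visit 7 → queue [12, 15, 17, 2, 9, 1, 8]
Visit 12; enqueue 5, 10 → queue [15, 17, 2, 9, 1, 8, 5, 10]
Visit 15; enqueue 11, 13, 16 → queue [17, 2, 9, 1, 8, 5, 10, 11, 13, 16]
Visit 17; enqueue 0 → queue [2, 9, 1, 8, 5, 10, 11, 13, 16, 0]
Visit 2 → queue [9, 1, 8, 5, 10, 11, 13, 16, 0]
Visit 9 → queue [1, 8, 5, 10, 11, 13, 16, 0]
Visit 1 → queue [8, 5, 10, 11, 13, 16, 0]
Visit 8 → queue [5, 10, 11, 13, 16, 0]
Visit 5 → queue [10, 11, 13, 16, 0]
Visit 10 → queue [11, 13, 16, 0]
Visit 11; enqueue 6 → queue [13, 16, 0, 6]
Visit 13 → queue [16, 0, 6]
Visit 16 → queue [0, 6]
Visit 0 → queue [6]
Visit 6 → queue []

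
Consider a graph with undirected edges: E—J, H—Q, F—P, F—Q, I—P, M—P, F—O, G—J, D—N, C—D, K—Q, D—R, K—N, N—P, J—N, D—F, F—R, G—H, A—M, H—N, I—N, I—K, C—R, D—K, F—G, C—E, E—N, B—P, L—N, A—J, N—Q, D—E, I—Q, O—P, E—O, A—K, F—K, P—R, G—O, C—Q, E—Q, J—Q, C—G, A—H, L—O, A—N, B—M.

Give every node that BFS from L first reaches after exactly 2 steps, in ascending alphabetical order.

Level 0: L
Level 1: N, O
Level 2: A, D, E, F, G, H, I, J, K, P, Q
Level 3: B, C, M, R

A, D, E, F, G, H, I, J, K, P, Q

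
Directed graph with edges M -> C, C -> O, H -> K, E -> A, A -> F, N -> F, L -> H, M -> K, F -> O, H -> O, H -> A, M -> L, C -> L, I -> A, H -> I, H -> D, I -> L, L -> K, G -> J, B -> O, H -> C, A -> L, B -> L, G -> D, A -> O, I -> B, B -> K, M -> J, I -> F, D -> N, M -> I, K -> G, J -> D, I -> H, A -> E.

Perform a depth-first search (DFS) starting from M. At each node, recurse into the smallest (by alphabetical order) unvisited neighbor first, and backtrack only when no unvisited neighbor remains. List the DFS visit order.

M -> C -> L -> H -> A -> E -> F -> O -> D -> N -> I -> B -> K -> G -> J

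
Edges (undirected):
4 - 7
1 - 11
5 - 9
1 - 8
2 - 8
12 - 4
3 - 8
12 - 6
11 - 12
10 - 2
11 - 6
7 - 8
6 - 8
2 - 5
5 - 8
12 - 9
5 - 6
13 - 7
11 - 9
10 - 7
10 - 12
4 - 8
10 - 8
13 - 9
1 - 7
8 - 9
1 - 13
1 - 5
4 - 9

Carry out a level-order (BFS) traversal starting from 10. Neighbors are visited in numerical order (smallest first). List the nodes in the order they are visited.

10 -> 2 -> 7 -> 8 -> 12 -> 5 -> 1 -> 4 -> 13 -> 3 -> 6 -> 9 -> 11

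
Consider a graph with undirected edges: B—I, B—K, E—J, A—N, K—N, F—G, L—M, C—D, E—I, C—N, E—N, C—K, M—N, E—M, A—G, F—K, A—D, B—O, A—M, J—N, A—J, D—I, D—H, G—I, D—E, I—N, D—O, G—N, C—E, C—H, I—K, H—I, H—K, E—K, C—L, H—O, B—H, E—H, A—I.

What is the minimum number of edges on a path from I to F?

Level 0: I
Level 1: A, B, D, E, G, H, K, N
Level 2: C, F, J, M, O
Level 3: L
F first appears at level 2.

2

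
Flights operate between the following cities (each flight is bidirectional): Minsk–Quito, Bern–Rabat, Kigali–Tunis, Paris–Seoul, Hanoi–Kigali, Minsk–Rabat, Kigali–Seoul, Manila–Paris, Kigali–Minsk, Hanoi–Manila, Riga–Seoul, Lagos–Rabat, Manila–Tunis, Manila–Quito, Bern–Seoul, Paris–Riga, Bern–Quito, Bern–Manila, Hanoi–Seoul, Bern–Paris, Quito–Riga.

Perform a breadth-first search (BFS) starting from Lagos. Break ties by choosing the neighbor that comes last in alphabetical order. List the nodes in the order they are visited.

Lagos -> Rabat -> Minsk -> Bern -> Quito -> Kigali -> Seoul -> Paris -> Manila -> Riga -> Tunis -> Hanoi

Visit Lagos; enqueue Rabat → queue [Rabat]
Visit Rabat; enqueue Minsk, Bern → queue [Minsk, Bern]
Visit Minsk; enqueue Quito, Kigali → queue [Bern, Quito, Kigali]
Visit Bern; enqueue Seoul, Paris, Manila → queue [Quito, Kigali, Seoul, Paris, Manila]
Visit Quito; enqueue Riga → queue [Kigali, Seoul, Paris, Manila, Riga]
Visit Kigali; enqueue Tunis, Hanoi → queue [Seoul, Paris, Manila, Riga, Tunis, Hanoi]
Visit Seoul → queue [Paris, Manila, Riga, Tunis, Hanoi]
Visit Paris → queue [Manila, Riga, Tunis, Hanoi]
Visit Manila → queue [Riga, Tunis, Hanoi]
Visit Riga → queue [Tunis, Hanoi]
Visit Tunis → queue [Hanoi]
Visit Hanoi → queue []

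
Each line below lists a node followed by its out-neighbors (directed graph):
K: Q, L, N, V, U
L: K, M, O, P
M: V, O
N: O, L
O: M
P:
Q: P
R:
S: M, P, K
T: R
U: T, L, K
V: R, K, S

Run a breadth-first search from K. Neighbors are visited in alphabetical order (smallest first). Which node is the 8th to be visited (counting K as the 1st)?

Visit K; enqueue L, N, Q, U, V → queue [L, N, Q, U, V]
Visit L; enqueue M, O, P → queue [N, Q, U, V, M, O, P]
Visit N → queue [Q, U, V, M, O, P]
Visit Q → queue [U, V, M, O, P]
Visit U; enqueue T → queue [V, M, O, P, T]
Visit V; enqueue R, S → queue [M, O, P, T, R, S]
Visit M → queue [O, P, T, R, S]
Visit O → queue [P, T, R, S]
Visit P → queue [T, R, S]
Visit T → queue [R, S]
Visit R → queue [S]
Visit S → queue []

Visit order: K, L, N, Q, U, V, M, O, P, T, R, S

O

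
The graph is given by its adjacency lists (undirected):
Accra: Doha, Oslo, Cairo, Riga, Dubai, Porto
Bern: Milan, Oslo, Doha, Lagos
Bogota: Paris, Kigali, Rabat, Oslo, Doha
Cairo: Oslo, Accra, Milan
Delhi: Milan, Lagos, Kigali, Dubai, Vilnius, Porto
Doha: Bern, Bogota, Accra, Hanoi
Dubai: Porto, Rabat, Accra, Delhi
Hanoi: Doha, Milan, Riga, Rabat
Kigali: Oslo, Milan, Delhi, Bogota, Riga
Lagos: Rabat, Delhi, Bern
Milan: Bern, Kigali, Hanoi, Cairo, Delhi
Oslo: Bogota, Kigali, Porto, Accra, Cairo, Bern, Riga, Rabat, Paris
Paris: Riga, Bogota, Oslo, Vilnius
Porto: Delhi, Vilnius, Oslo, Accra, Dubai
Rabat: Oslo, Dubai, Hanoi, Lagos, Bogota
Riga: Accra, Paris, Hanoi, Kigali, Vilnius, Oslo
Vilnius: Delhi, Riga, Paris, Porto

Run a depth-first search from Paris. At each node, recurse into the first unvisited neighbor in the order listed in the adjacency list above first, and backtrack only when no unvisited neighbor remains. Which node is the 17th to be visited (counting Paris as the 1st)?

Visit Paris
Paris → Riga
Riga → Accra
Accra → Doha
Doha → Bern
Bern → Milan
Milan → Kigali
Kigali → Oslo
Oslo → Bogota
Bogota → Rabat
Rabat → Dubai
Dubai → Porto
Porto → Delhi
Delhi → Lagos
Delhi → Vilnius
Rabat → Hanoi
Oslo → Cairo

Visit order: Paris, Riga, Accra, Doha, Bern, Milan, Kigali, Oslo, Bogota, Rabat, Dubai, Porto, Delhi, Lagos, Vilnius, Hanoi, Cairo

Cairo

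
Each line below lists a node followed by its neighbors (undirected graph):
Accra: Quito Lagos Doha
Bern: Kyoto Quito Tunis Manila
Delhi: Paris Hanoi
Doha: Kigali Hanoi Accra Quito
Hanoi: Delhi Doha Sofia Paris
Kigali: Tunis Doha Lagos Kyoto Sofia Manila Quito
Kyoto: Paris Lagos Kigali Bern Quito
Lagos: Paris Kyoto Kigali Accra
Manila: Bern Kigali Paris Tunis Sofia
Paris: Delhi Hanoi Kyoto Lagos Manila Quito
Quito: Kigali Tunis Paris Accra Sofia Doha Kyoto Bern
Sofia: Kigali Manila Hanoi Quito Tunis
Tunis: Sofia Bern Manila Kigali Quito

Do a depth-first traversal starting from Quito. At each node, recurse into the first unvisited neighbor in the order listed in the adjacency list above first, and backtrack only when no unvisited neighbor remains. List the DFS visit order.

Quito, Kigali, Tunis, Sofia, Manila, Bern, Kyoto, Paris, Delhi, Hanoi, Doha, Accra, Lagos

Visit Quito
Quito → Kigali
Kigali → Tunis
Tunis → Sofia
Sofia → Manila
Manila → Bern
Bern → Kyoto
Kyoto → Paris
Paris → Delhi
Delhi → Hanoi
Hanoi → Doha
Doha → Accra
Accra → Lagos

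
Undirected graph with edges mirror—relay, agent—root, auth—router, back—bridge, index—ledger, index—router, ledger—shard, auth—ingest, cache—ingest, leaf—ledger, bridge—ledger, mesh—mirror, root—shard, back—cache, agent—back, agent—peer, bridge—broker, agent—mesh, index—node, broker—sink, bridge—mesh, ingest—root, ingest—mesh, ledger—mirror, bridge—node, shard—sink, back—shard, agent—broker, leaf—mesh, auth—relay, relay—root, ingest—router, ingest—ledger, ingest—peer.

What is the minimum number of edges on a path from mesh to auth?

Level 0: mesh
Level 1: agent, bridge, ingest, leaf, mirror
Level 2: auth, back, broker, cache, ledger, node, peer, relay, root, router
Level 3: index, shard, sink
auth first appears at level 2.

2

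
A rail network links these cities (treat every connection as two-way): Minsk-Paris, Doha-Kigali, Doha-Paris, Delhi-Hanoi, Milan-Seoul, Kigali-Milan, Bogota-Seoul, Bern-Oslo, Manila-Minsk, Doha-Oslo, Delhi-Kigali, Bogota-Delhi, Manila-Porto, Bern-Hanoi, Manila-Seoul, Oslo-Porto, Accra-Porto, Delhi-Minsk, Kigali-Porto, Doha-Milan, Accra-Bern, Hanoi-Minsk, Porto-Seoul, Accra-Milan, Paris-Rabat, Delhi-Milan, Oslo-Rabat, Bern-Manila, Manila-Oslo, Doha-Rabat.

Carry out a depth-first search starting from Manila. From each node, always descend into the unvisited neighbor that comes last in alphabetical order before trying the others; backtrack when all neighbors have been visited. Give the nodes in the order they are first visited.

Visit Manila
Manila → Seoul
Seoul → Porto
Porto → Oslo
Oslo → Rabat
Rabat → Paris
Paris → Minsk
Minsk → Hanoi
Hanoi → Delhi
Delhi → Milan
Milan → Kigali
Kigali → Doha
Milan → Accra
Accra → Bern
Delhi → Bogota

Manila Seoul Porto Oslo Rabat Paris Minsk Hanoi Delhi Milan Kigali Doha Accra Bern Bogota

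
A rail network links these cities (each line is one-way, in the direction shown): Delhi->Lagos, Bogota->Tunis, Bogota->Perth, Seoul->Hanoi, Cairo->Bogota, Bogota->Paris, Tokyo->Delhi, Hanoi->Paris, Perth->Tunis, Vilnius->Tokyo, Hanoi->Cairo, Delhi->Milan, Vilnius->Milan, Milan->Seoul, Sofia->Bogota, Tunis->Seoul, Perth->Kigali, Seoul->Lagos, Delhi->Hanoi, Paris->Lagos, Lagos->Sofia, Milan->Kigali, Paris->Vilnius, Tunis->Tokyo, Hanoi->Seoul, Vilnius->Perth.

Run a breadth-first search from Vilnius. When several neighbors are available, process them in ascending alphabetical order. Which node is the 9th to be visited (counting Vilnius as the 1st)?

Visit Vilnius; enqueue Milan, Perth, Tokyo → queue [Milan, Perth, Tokyo]
Visit Milan; enqueue Kigali, Seoul → queue [Perth, Tokyo, Kigali, Seoul]
Visit Perth; enqueue Tunis → queue [Tokyo, Kigali, Seoul, Tunis]
Visit Tokyo; enqueue Delhi → queue [Kigali, Seoul, Tunis, Delhi]
Visit Kigali → queue [Seoul, Tunis, Delhi]
Visit Seoul; enqueue Hanoi, Lagos → queue [Tunis, Delhi, Hanoi, Lagos]
Visit Tunis → queue [Delhi, Hanoi, Lagos]
Visit Delhi → queue [Hanoi, Lagos]
Visit Hanoi; enqueue Cairo, Paris → queue [Lagos, Cairo, Paris]
Visit Lagos; enqueue Sofia → queue [Cairo, Paris, Sofia]
Visit Cairo; enqueue Bogota → queue [Paris, Sofia, Bogota]
Visit Paris → queue [Sofia, Bogota]
Visit Sofia → queue [Bogota]
Visit Bogota → queue []

Visit order: Vilnius, Milan, Perth, Tokyo, Kigali, Seoul, Tunis, Delhi, Hanoi, Lagos, Cairo, Paris, Sofia, Bogota

Hanoi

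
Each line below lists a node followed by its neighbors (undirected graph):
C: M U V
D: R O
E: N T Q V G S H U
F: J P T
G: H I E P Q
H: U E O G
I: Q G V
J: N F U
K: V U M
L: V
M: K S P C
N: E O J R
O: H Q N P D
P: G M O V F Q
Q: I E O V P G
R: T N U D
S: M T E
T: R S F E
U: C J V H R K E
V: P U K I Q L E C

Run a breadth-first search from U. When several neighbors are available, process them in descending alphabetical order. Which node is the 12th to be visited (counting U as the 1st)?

I

Visit U; enqueue V, R, K, J, H, E, C → queue [V, R, K, J, H, E, C]
Visit V; enqueue Q, P, L, I → queue [R, K, J, H, E, C, Q, P, L, I]
Visit R; enqueue T, N, D → queue [K, J, H, E, C, Q, P, L, I, T, N, D]
Visit K; enqueue M → queue [J, H, E, C, Q, P, L, I, T, N, D, M]
Visit J; enqueue F → queue [H, E, C, Q, P, L, I, T, N, D, M, F]
Visit H; enqueue O, G → queue [E, C, Q, P, L, I, T, N, D, M, F, O, G]
Visit E; enqueue S → queue [C, Q, P, L, I, T, N, D, M, F, O, G, S]
Visit C → queue [Q, P, L, I, T, N, D, M, F, O, G, S]
Visit Q → queue [P, L, I, T, N, D, M, F, O, G, S]
Visit P → queue [L, I, T, N, D, M, F, O, G, S]
Visit L → queue [I, T, N, D, M, F, O, G, S]
Visit I → queue [T, N, D, M, F, O, G, S]
Visit T → queue [N, D, M, F, O, G, S]
Visit N → queue [D, M, F, O, G, S]
Visit D → queue [M, F, O, G, S]
Visit M → queue [F, O, G, S]
Visit F → queue [O, G, S]
Visit O → queue [G, S]
Visit G → queue [S]
Visit S → queue []

Visit order: U, V, R, K, J, H, E, C, Q, P, L, I, T, N, D, M, F, O, G, S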